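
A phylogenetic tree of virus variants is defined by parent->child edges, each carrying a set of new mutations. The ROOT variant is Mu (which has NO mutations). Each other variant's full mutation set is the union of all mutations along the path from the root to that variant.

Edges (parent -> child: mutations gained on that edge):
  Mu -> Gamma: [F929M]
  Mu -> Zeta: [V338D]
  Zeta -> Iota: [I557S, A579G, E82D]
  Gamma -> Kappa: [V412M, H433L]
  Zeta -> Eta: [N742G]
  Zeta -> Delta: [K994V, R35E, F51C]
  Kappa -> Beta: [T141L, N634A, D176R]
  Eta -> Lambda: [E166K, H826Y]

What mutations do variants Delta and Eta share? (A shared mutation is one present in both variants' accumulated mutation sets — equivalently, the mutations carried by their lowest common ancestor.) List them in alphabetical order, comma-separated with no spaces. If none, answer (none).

Accumulating mutations along path to Delta:
  At Mu: gained [] -> total []
  At Zeta: gained ['V338D'] -> total ['V338D']
  At Delta: gained ['K994V', 'R35E', 'F51C'] -> total ['F51C', 'K994V', 'R35E', 'V338D']
Mutations(Delta) = ['F51C', 'K994V', 'R35E', 'V338D']
Accumulating mutations along path to Eta:
  At Mu: gained [] -> total []
  At Zeta: gained ['V338D'] -> total ['V338D']
  At Eta: gained ['N742G'] -> total ['N742G', 'V338D']
Mutations(Eta) = ['N742G', 'V338D']
Intersection: ['F51C', 'K994V', 'R35E', 'V338D'] ∩ ['N742G', 'V338D'] = ['V338D']

Answer: V338D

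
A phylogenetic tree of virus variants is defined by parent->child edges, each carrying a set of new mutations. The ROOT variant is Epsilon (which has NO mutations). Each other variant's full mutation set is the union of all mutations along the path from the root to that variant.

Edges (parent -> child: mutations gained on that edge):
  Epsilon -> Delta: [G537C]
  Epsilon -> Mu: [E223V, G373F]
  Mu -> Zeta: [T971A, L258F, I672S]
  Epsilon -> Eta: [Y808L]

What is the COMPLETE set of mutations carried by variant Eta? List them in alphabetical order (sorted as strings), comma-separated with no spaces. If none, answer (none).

At Epsilon: gained [] -> total []
At Eta: gained ['Y808L'] -> total ['Y808L']

Answer: Y808L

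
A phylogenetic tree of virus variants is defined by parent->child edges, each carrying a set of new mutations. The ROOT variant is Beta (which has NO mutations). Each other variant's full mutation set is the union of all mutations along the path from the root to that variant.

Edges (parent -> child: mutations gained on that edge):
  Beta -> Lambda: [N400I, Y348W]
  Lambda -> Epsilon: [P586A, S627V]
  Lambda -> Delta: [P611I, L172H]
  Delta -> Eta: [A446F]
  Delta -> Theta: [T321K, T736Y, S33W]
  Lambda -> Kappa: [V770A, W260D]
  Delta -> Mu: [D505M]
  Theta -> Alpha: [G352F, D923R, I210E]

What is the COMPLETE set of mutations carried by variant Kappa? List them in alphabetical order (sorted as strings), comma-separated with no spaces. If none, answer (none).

At Beta: gained [] -> total []
At Lambda: gained ['N400I', 'Y348W'] -> total ['N400I', 'Y348W']
At Kappa: gained ['V770A', 'W260D'] -> total ['N400I', 'V770A', 'W260D', 'Y348W']

Answer: N400I,V770A,W260D,Y348W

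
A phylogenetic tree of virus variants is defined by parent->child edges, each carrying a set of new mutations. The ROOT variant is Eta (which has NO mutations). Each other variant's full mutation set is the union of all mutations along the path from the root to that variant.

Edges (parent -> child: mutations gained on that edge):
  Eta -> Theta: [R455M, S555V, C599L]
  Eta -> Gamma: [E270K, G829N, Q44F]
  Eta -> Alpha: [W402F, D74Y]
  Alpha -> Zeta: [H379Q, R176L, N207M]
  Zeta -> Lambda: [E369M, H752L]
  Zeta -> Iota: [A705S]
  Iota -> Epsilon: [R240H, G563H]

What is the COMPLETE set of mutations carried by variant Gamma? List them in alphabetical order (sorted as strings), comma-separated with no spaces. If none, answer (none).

At Eta: gained [] -> total []
At Gamma: gained ['E270K', 'G829N', 'Q44F'] -> total ['E270K', 'G829N', 'Q44F']

Answer: E270K,G829N,Q44F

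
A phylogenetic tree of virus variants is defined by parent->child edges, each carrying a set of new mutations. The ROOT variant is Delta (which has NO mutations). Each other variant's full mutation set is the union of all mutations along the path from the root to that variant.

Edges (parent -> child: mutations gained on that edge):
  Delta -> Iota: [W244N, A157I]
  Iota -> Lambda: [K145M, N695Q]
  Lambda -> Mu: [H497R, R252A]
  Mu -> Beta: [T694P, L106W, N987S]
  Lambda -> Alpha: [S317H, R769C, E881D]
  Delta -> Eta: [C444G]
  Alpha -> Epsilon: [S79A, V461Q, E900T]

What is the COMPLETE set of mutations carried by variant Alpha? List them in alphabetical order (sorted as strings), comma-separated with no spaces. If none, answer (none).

Answer: A157I,E881D,K145M,N695Q,R769C,S317H,W244N

Derivation:
At Delta: gained [] -> total []
At Iota: gained ['W244N', 'A157I'] -> total ['A157I', 'W244N']
At Lambda: gained ['K145M', 'N695Q'] -> total ['A157I', 'K145M', 'N695Q', 'W244N']
At Alpha: gained ['S317H', 'R769C', 'E881D'] -> total ['A157I', 'E881D', 'K145M', 'N695Q', 'R769C', 'S317H', 'W244N']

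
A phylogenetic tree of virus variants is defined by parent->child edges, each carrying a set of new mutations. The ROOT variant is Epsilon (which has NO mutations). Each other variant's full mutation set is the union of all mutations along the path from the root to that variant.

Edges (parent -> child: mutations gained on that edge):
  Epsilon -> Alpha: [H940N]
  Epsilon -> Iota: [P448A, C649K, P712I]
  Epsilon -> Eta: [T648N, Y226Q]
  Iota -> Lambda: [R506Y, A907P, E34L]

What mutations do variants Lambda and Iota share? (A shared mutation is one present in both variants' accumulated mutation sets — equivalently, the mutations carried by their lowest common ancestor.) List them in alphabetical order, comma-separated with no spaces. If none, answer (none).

Accumulating mutations along path to Lambda:
  At Epsilon: gained [] -> total []
  At Iota: gained ['P448A', 'C649K', 'P712I'] -> total ['C649K', 'P448A', 'P712I']
  At Lambda: gained ['R506Y', 'A907P', 'E34L'] -> total ['A907P', 'C649K', 'E34L', 'P448A', 'P712I', 'R506Y']
Mutations(Lambda) = ['A907P', 'C649K', 'E34L', 'P448A', 'P712I', 'R506Y']
Accumulating mutations along path to Iota:
  At Epsilon: gained [] -> total []
  At Iota: gained ['P448A', 'C649K', 'P712I'] -> total ['C649K', 'P448A', 'P712I']
Mutations(Iota) = ['C649K', 'P448A', 'P712I']
Intersection: ['A907P', 'C649K', 'E34L', 'P448A', 'P712I', 'R506Y'] ∩ ['C649K', 'P448A', 'P712I'] = ['C649K', 'P448A', 'P712I']

Answer: C649K,P448A,P712I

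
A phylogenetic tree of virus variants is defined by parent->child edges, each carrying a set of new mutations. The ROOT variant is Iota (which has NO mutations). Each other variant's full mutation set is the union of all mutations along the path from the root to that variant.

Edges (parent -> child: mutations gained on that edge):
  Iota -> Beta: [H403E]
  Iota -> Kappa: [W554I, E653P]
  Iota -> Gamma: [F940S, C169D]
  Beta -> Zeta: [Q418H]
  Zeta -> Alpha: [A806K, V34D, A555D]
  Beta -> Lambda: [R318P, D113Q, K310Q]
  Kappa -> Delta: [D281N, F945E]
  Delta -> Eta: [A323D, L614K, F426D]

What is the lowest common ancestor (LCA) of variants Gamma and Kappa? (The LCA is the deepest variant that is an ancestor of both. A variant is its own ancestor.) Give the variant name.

Answer: Iota

Derivation:
Path from root to Gamma: Iota -> Gamma
  ancestors of Gamma: {Iota, Gamma}
Path from root to Kappa: Iota -> Kappa
  ancestors of Kappa: {Iota, Kappa}
Common ancestors: {Iota}
Walk up from Kappa: Kappa (not in ancestors of Gamma), Iota (in ancestors of Gamma)
Deepest common ancestor (LCA) = Iota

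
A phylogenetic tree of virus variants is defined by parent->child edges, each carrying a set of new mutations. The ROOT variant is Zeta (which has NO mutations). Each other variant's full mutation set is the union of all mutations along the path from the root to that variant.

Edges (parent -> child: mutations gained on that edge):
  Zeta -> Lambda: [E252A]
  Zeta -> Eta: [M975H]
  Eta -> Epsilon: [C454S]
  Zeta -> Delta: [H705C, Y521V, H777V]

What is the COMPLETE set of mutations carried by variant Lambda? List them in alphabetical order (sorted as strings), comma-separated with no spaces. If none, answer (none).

At Zeta: gained [] -> total []
At Lambda: gained ['E252A'] -> total ['E252A']

Answer: E252A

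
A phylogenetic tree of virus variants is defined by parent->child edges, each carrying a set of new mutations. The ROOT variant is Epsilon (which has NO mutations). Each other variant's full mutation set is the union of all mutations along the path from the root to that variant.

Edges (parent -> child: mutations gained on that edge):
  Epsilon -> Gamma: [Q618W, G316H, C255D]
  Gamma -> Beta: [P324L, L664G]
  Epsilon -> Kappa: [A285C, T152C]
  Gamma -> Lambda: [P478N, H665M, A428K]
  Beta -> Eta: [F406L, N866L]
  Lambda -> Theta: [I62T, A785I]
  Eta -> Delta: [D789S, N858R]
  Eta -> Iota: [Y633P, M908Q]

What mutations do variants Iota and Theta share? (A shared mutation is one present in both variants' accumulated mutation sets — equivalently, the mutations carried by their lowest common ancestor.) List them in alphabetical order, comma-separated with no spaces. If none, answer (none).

Accumulating mutations along path to Iota:
  At Epsilon: gained [] -> total []
  At Gamma: gained ['Q618W', 'G316H', 'C255D'] -> total ['C255D', 'G316H', 'Q618W']
  At Beta: gained ['P324L', 'L664G'] -> total ['C255D', 'G316H', 'L664G', 'P324L', 'Q618W']
  At Eta: gained ['F406L', 'N866L'] -> total ['C255D', 'F406L', 'G316H', 'L664G', 'N866L', 'P324L', 'Q618W']
  At Iota: gained ['Y633P', 'M908Q'] -> total ['C255D', 'F406L', 'G316H', 'L664G', 'M908Q', 'N866L', 'P324L', 'Q618W', 'Y633P']
Mutations(Iota) = ['C255D', 'F406L', 'G316H', 'L664G', 'M908Q', 'N866L', 'P324L', 'Q618W', 'Y633P']
Accumulating mutations along path to Theta:
  At Epsilon: gained [] -> total []
  At Gamma: gained ['Q618W', 'G316H', 'C255D'] -> total ['C255D', 'G316H', 'Q618W']
  At Lambda: gained ['P478N', 'H665M', 'A428K'] -> total ['A428K', 'C255D', 'G316H', 'H665M', 'P478N', 'Q618W']
  At Theta: gained ['I62T', 'A785I'] -> total ['A428K', 'A785I', 'C255D', 'G316H', 'H665M', 'I62T', 'P478N', 'Q618W']
Mutations(Theta) = ['A428K', 'A785I', 'C255D', 'G316H', 'H665M', 'I62T', 'P478N', 'Q618W']
Intersection: ['C255D', 'F406L', 'G316H', 'L664G', 'M908Q', 'N866L', 'P324L', 'Q618W', 'Y633P'] ∩ ['A428K', 'A785I', 'C255D', 'G316H', 'H665M', 'I62T', 'P478N', 'Q618W'] = ['C255D', 'G316H', 'Q618W']

Answer: C255D,G316H,Q618W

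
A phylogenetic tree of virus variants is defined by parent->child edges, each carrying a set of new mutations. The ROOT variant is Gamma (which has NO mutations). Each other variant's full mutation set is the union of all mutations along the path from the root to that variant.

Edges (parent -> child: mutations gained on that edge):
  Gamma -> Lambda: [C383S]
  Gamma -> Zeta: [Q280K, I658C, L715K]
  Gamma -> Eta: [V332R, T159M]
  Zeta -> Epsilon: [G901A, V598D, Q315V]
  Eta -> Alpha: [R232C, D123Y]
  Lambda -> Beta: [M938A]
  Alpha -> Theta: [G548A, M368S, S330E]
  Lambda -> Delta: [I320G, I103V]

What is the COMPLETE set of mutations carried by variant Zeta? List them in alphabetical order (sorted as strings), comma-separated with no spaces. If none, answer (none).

At Gamma: gained [] -> total []
At Zeta: gained ['Q280K', 'I658C', 'L715K'] -> total ['I658C', 'L715K', 'Q280K']

Answer: I658C,L715K,Q280K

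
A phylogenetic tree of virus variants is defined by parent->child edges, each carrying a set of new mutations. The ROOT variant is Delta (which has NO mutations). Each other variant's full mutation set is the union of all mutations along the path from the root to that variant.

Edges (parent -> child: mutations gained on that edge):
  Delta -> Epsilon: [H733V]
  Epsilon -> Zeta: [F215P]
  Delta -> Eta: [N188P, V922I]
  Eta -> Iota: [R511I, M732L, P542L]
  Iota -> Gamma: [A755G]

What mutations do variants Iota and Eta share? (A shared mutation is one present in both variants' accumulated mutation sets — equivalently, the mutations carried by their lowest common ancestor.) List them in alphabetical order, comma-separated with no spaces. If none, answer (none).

Answer: N188P,V922I

Derivation:
Accumulating mutations along path to Iota:
  At Delta: gained [] -> total []
  At Eta: gained ['N188P', 'V922I'] -> total ['N188P', 'V922I']
  At Iota: gained ['R511I', 'M732L', 'P542L'] -> total ['M732L', 'N188P', 'P542L', 'R511I', 'V922I']
Mutations(Iota) = ['M732L', 'N188P', 'P542L', 'R511I', 'V922I']
Accumulating mutations along path to Eta:
  At Delta: gained [] -> total []
  At Eta: gained ['N188P', 'V922I'] -> total ['N188P', 'V922I']
Mutations(Eta) = ['N188P', 'V922I']
Intersection: ['M732L', 'N188P', 'P542L', 'R511I', 'V922I'] ∩ ['N188P', 'V922I'] = ['N188P', 'V922I']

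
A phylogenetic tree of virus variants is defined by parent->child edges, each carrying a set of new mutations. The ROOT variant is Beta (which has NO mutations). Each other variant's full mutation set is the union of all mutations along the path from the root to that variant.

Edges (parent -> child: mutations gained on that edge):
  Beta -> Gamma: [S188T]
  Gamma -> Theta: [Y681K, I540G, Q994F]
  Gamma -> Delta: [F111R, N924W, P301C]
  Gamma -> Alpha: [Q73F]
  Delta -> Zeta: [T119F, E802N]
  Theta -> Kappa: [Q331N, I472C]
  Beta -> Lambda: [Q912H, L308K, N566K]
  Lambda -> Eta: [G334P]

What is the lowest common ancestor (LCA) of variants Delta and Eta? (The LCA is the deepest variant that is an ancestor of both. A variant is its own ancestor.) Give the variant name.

Answer: Beta

Derivation:
Path from root to Delta: Beta -> Gamma -> Delta
  ancestors of Delta: {Beta, Gamma, Delta}
Path from root to Eta: Beta -> Lambda -> Eta
  ancestors of Eta: {Beta, Lambda, Eta}
Common ancestors: {Beta}
Walk up from Eta: Eta (not in ancestors of Delta), Lambda (not in ancestors of Delta), Beta (in ancestors of Delta)
Deepest common ancestor (LCA) = Beta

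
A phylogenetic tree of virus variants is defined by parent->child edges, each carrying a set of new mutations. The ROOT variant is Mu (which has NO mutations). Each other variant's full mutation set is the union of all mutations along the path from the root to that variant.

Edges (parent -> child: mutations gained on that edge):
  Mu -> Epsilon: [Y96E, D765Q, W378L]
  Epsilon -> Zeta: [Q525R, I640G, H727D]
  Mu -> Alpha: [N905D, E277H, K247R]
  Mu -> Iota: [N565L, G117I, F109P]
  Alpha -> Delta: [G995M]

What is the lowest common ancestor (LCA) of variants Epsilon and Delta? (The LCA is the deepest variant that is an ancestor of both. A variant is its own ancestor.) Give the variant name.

Answer: Mu

Derivation:
Path from root to Epsilon: Mu -> Epsilon
  ancestors of Epsilon: {Mu, Epsilon}
Path from root to Delta: Mu -> Alpha -> Delta
  ancestors of Delta: {Mu, Alpha, Delta}
Common ancestors: {Mu}
Walk up from Delta: Delta (not in ancestors of Epsilon), Alpha (not in ancestors of Epsilon), Mu (in ancestors of Epsilon)
Deepest common ancestor (LCA) = Mu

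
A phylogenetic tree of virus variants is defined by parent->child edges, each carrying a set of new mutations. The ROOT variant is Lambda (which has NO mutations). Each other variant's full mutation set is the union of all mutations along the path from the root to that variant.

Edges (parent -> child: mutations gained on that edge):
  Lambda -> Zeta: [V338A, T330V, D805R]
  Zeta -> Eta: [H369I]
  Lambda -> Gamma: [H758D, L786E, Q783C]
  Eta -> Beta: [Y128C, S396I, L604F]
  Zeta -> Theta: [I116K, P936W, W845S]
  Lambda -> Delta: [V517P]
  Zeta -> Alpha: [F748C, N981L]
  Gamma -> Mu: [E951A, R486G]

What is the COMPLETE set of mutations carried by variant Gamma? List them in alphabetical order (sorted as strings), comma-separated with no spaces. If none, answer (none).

At Lambda: gained [] -> total []
At Gamma: gained ['H758D', 'L786E', 'Q783C'] -> total ['H758D', 'L786E', 'Q783C']

Answer: H758D,L786E,Q783C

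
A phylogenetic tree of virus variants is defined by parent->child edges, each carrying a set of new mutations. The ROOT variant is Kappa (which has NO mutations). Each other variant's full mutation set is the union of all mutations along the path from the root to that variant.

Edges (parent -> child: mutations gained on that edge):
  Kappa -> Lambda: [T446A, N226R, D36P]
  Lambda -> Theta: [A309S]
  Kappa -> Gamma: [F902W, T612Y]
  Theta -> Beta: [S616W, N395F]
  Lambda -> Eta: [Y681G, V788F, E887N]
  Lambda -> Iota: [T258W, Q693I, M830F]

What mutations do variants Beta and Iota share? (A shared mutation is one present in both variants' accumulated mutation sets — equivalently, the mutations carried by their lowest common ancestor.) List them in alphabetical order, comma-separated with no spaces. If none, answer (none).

Answer: D36P,N226R,T446A

Derivation:
Accumulating mutations along path to Beta:
  At Kappa: gained [] -> total []
  At Lambda: gained ['T446A', 'N226R', 'D36P'] -> total ['D36P', 'N226R', 'T446A']
  At Theta: gained ['A309S'] -> total ['A309S', 'D36P', 'N226R', 'T446A']
  At Beta: gained ['S616W', 'N395F'] -> total ['A309S', 'D36P', 'N226R', 'N395F', 'S616W', 'T446A']
Mutations(Beta) = ['A309S', 'D36P', 'N226R', 'N395F', 'S616W', 'T446A']
Accumulating mutations along path to Iota:
  At Kappa: gained [] -> total []
  At Lambda: gained ['T446A', 'N226R', 'D36P'] -> total ['D36P', 'N226R', 'T446A']
  At Iota: gained ['T258W', 'Q693I', 'M830F'] -> total ['D36P', 'M830F', 'N226R', 'Q693I', 'T258W', 'T446A']
Mutations(Iota) = ['D36P', 'M830F', 'N226R', 'Q693I', 'T258W', 'T446A']
Intersection: ['A309S', 'D36P', 'N226R', 'N395F', 'S616W', 'T446A'] ∩ ['D36P', 'M830F', 'N226R', 'Q693I', 'T258W', 'T446A'] = ['D36P', 'N226R', 'T446A']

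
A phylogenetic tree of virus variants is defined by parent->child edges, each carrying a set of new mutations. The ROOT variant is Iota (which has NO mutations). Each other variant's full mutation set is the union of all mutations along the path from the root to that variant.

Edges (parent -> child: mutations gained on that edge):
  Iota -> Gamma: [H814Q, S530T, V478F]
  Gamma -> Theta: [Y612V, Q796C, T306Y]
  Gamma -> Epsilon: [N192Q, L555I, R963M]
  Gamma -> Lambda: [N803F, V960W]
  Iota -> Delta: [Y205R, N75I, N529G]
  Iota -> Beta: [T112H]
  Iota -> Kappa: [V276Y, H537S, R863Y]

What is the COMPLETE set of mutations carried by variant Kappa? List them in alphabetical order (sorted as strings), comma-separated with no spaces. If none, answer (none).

At Iota: gained [] -> total []
At Kappa: gained ['V276Y', 'H537S', 'R863Y'] -> total ['H537S', 'R863Y', 'V276Y']

Answer: H537S,R863Y,V276Y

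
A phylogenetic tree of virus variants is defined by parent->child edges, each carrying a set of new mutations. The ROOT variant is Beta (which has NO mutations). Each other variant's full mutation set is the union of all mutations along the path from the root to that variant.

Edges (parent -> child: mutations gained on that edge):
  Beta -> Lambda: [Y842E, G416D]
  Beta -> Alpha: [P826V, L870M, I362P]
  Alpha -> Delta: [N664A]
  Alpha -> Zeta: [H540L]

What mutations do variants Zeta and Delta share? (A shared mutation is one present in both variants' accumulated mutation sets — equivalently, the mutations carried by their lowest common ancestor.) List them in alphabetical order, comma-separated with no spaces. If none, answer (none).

Accumulating mutations along path to Zeta:
  At Beta: gained [] -> total []
  At Alpha: gained ['P826V', 'L870M', 'I362P'] -> total ['I362P', 'L870M', 'P826V']
  At Zeta: gained ['H540L'] -> total ['H540L', 'I362P', 'L870M', 'P826V']
Mutations(Zeta) = ['H540L', 'I362P', 'L870M', 'P826V']
Accumulating mutations along path to Delta:
  At Beta: gained [] -> total []
  At Alpha: gained ['P826V', 'L870M', 'I362P'] -> total ['I362P', 'L870M', 'P826V']
  At Delta: gained ['N664A'] -> total ['I362P', 'L870M', 'N664A', 'P826V']
Mutations(Delta) = ['I362P', 'L870M', 'N664A', 'P826V']
Intersection: ['H540L', 'I362P', 'L870M', 'P826V'] ∩ ['I362P', 'L870M', 'N664A', 'P826V'] = ['I362P', 'L870M', 'P826V']

Answer: I362P,L870M,P826V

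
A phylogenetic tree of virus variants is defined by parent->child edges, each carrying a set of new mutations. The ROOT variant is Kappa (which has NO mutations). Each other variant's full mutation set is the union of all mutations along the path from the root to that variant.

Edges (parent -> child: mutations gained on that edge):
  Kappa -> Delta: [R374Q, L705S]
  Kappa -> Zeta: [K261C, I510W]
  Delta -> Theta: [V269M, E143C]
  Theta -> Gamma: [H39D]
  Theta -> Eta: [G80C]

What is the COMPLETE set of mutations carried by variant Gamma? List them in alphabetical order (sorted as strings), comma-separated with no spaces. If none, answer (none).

At Kappa: gained [] -> total []
At Delta: gained ['R374Q', 'L705S'] -> total ['L705S', 'R374Q']
At Theta: gained ['V269M', 'E143C'] -> total ['E143C', 'L705S', 'R374Q', 'V269M']
At Gamma: gained ['H39D'] -> total ['E143C', 'H39D', 'L705S', 'R374Q', 'V269M']

Answer: E143C,H39D,L705S,R374Q,V269M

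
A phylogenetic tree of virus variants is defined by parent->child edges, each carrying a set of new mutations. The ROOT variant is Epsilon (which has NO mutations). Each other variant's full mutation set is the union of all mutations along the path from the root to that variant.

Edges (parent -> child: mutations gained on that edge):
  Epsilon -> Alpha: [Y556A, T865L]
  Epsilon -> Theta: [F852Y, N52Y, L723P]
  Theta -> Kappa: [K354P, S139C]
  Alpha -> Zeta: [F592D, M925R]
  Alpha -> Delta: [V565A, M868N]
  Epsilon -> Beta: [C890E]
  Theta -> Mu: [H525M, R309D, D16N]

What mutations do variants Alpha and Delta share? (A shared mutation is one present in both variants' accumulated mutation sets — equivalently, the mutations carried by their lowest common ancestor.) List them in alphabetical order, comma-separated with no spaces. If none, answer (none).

Answer: T865L,Y556A

Derivation:
Accumulating mutations along path to Alpha:
  At Epsilon: gained [] -> total []
  At Alpha: gained ['Y556A', 'T865L'] -> total ['T865L', 'Y556A']
Mutations(Alpha) = ['T865L', 'Y556A']
Accumulating mutations along path to Delta:
  At Epsilon: gained [] -> total []
  At Alpha: gained ['Y556A', 'T865L'] -> total ['T865L', 'Y556A']
  At Delta: gained ['V565A', 'M868N'] -> total ['M868N', 'T865L', 'V565A', 'Y556A']
Mutations(Delta) = ['M868N', 'T865L', 'V565A', 'Y556A']
Intersection: ['T865L', 'Y556A'] ∩ ['M868N', 'T865L', 'V565A', 'Y556A'] = ['T865L', 'Y556A']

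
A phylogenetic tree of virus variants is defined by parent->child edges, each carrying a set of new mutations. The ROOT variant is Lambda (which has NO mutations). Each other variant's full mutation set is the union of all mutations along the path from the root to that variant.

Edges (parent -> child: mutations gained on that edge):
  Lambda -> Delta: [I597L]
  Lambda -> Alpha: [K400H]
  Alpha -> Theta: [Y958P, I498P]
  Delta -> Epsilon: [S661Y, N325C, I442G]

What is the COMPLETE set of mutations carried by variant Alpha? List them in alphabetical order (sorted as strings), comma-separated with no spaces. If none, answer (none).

At Lambda: gained [] -> total []
At Alpha: gained ['K400H'] -> total ['K400H']

Answer: K400H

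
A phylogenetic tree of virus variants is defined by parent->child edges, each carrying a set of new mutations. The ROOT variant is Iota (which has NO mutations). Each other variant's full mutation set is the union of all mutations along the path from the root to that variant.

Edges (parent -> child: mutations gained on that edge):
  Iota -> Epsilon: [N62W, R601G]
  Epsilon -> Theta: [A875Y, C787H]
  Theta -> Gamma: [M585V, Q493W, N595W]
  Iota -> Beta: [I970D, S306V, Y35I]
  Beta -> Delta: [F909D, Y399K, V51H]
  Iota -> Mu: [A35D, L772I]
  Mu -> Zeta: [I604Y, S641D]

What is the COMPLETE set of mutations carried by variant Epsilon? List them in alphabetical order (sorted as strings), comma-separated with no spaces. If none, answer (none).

Answer: N62W,R601G

Derivation:
At Iota: gained [] -> total []
At Epsilon: gained ['N62W', 'R601G'] -> total ['N62W', 'R601G']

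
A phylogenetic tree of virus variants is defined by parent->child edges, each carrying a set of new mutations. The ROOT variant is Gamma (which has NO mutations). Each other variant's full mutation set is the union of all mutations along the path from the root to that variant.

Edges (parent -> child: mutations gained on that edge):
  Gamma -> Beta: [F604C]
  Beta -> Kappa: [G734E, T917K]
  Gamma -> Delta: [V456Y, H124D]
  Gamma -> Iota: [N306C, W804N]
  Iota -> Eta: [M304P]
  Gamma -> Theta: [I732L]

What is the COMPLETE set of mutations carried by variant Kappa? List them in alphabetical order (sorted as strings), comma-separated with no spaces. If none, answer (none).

At Gamma: gained [] -> total []
At Beta: gained ['F604C'] -> total ['F604C']
At Kappa: gained ['G734E', 'T917K'] -> total ['F604C', 'G734E', 'T917K']

Answer: F604C,G734E,T917K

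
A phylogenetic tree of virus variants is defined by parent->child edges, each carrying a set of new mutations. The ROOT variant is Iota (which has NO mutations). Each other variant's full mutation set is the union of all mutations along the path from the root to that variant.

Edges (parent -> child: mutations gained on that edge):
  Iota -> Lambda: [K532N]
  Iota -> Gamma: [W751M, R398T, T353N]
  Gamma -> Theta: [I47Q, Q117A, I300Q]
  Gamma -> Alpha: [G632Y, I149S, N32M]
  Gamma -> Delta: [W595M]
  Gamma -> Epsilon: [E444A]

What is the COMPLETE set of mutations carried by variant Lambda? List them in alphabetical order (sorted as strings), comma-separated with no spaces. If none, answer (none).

At Iota: gained [] -> total []
At Lambda: gained ['K532N'] -> total ['K532N']

Answer: K532N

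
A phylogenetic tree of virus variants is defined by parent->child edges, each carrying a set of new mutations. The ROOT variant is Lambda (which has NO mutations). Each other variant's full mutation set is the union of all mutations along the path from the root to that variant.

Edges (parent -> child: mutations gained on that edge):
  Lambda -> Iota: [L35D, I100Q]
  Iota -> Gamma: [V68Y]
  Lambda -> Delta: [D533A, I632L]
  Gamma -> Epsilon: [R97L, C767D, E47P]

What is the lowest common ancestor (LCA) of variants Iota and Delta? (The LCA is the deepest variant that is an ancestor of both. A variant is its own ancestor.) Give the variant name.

Path from root to Iota: Lambda -> Iota
  ancestors of Iota: {Lambda, Iota}
Path from root to Delta: Lambda -> Delta
  ancestors of Delta: {Lambda, Delta}
Common ancestors: {Lambda}
Walk up from Delta: Delta (not in ancestors of Iota), Lambda (in ancestors of Iota)
Deepest common ancestor (LCA) = Lambda

Answer: Lambda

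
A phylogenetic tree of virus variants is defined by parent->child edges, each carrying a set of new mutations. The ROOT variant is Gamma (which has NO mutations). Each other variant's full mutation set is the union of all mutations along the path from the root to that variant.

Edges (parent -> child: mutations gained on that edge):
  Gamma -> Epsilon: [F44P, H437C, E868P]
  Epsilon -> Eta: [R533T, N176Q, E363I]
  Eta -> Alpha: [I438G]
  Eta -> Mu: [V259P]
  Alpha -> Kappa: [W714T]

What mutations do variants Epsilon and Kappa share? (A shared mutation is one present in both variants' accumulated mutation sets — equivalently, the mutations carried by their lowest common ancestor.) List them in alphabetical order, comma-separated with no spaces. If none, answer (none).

Answer: E868P,F44P,H437C

Derivation:
Accumulating mutations along path to Epsilon:
  At Gamma: gained [] -> total []
  At Epsilon: gained ['F44P', 'H437C', 'E868P'] -> total ['E868P', 'F44P', 'H437C']
Mutations(Epsilon) = ['E868P', 'F44P', 'H437C']
Accumulating mutations along path to Kappa:
  At Gamma: gained [] -> total []
  At Epsilon: gained ['F44P', 'H437C', 'E868P'] -> total ['E868P', 'F44P', 'H437C']
  At Eta: gained ['R533T', 'N176Q', 'E363I'] -> total ['E363I', 'E868P', 'F44P', 'H437C', 'N176Q', 'R533T']
  At Alpha: gained ['I438G'] -> total ['E363I', 'E868P', 'F44P', 'H437C', 'I438G', 'N176Q', 'R533T']
  At Kappa: gained ['W714T'] -> total ['E363I', 'E868P', 'F44P', 'H437C', 'I438G', 'N176Q', 'R533T', 'W714T']
Mutations(Kappa) = ['E363I', 'E868P', 'F44P', 'H437C', 'I438G', 'N176Q', 'R533T', 'W714T']
Intersection: ['E868P', 'F44P', 'H437C'] ∩ ['E363I', 'E868P', 'F44P', 'H437C', 'I438G', 'N176Q', 'R533T', 'W714T'] = ['E868P', 'F44P', 'H437C']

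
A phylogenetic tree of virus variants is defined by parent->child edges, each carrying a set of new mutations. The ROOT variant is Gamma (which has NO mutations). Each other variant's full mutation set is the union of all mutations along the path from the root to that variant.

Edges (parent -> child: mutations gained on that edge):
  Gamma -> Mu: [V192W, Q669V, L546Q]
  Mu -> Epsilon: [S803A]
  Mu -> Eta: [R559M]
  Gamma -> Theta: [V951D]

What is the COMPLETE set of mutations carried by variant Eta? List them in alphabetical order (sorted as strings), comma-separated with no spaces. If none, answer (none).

Answer: L546Q,Q669V,R559M,V192W

Derivation:
At Gamma: gained [] -> total []
At Mu: gained ['V192W', 'Q669V', 'L546Q'] -> total ['L546Q', 'Q669V', 'V192W']
At Eta: gained ['R559M'] -> total ['L546Q', 'Q669V', 'R559M', 'V192W']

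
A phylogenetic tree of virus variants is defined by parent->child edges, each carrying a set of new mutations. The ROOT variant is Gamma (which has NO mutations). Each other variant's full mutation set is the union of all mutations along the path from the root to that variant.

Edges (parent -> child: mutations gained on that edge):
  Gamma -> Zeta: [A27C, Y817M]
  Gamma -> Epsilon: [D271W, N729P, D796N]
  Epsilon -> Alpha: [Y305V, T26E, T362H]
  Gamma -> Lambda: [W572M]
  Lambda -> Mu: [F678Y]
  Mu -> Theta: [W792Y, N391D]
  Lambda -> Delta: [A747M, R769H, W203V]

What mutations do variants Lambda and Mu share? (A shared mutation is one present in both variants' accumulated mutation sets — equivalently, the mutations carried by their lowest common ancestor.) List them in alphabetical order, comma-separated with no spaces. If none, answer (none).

Accumulating mutations along path to Lambda:
  At Gamma: gained [] -> total []
  At Lambda: gained ['W572M'] -> total ['W572M']
Mutations(Lambda) = ['W572M']
Accumulating mutations along path to Mu:
  At Gamma: gained [] -> total []
  At Lambda: gained ['W572M'] -> total ['W572M']
  At Mu: gained ['F678Y'] -> total ['F678Y', 'W572M']
Mutations(Mu) = ['F678Y', 'W572M']
Intersection: ['W572M'] ∩ ['F678Y', 'W572M'] = ['W572M']

Answer: W572M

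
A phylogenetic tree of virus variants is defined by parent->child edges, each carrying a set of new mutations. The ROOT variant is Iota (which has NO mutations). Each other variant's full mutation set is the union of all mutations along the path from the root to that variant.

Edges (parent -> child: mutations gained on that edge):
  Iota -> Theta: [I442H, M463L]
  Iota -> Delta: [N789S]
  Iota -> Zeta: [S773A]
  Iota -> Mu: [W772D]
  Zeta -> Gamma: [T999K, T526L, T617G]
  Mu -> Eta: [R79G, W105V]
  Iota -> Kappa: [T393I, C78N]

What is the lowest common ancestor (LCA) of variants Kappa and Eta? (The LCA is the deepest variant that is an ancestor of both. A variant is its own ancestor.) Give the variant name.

Path from root to Kappa: Iota -> Kappa
  ancestors of Kappa: {Iota, Kappa}
Path from root to Eta: Iota -> Mu -> Eta
  ancestors of Eta: {Iota, Mu, Eta}
Common ancestors: {Iota}
Walk up from Eta: Eta (not in ancestors of Kappa), Mu (not in ancestors of Kappa), Iota (in ancestors of Kappa)
Deepest common ancestor (LCA) = Iota

Answer: Iota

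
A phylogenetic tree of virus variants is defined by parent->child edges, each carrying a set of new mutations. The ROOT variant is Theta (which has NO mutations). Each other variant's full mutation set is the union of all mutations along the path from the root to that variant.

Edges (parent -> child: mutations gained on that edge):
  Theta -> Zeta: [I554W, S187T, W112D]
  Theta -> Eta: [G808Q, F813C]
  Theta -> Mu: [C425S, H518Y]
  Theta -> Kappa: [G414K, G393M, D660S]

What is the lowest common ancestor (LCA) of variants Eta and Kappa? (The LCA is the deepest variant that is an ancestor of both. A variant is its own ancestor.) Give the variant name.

Answer: Theta

Derivation:
Path from root to Eta: Theta -> Eta
  ancestors of Eta: {Theta, Eta}
Path from root to Kappa: Theta -> Kappa
  ancestors of Kappa: {Theta, Kappa}
Common ancestors: {Theta}
Walk up from Kappa: Kappa (not in ancestors of Eta), Theta (in ancestors of Eta)
Deepest common ancestor (LCA) = Theta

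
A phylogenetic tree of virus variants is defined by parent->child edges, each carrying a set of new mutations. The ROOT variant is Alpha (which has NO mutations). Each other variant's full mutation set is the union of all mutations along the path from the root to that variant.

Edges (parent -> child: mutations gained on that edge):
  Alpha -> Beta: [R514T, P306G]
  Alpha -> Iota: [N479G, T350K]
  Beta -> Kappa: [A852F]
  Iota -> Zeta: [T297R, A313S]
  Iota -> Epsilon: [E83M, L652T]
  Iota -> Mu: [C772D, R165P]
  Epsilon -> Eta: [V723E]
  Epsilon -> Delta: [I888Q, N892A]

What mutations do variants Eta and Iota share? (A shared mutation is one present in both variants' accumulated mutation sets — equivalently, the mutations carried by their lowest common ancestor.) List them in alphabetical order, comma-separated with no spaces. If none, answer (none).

Answer: N479G,T350K

Derivation:
Accumulating mutations along path to Eta:
  At Alpha: gained [] -> total []
  At Iota: gained ['N479G', 'T350K'] -> total ['N479G', 'T350K']
  At Epsilon: gained ['E83M', 'L652T'] -> total ['E83M', 'L652T', 'N479G', 'T350K']
  At Eta: gained ['V723E'] -> total ['E83M', 'L652T', 'N479G', 'T350K', 'V723E']
Mutations(Eta) = ['E83M', 'L652T', 'N479G', 'T350K', 'V723E']
Accumulating mutations along path to Iota:
  At Alpha: gained [] -> total []
  At Iota: gained ['N479G', 'T350K'] -> total ['N479G', 'T350K']
Mutations(Iota) = ['N479G', 'T350K']
Intersection: ['E83M', 'L652T', 'N479G', 'T350K', 'V723E'] ∩ ['N479G', 'T350K'] = ['N479G', 'T350K']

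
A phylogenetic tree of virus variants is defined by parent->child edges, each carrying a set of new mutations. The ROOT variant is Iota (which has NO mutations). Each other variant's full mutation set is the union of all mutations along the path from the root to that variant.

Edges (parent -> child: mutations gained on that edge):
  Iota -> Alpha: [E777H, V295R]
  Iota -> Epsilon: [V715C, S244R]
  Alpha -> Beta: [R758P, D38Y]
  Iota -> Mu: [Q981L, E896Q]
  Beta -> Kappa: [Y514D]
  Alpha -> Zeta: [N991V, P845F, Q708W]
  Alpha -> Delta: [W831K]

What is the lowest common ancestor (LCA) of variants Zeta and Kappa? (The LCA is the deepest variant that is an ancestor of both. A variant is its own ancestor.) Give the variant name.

Answer: Alpha

Derivation:
Path from root to Zeta: Iota -> Alpha -> Zeta
  ancestors of Zeta: {Iota, Alpha, Zeta}
Path from root to Kappa: Iota -> Alpha -> Beta -> Kappa
  ancestors of Kappa: {Iota, Alpha, Beta, Kappa}
Common ancestors: {Iota, Alpha}
Walk up from Kappa: Kappa (not in ancestors of Zeta), Beta (not in ancestors of Zeta), Alpha (in ancestors of Zeta), Iota (in ancestors of Zeta)
Deepest common ancestor (LCA) = Alpha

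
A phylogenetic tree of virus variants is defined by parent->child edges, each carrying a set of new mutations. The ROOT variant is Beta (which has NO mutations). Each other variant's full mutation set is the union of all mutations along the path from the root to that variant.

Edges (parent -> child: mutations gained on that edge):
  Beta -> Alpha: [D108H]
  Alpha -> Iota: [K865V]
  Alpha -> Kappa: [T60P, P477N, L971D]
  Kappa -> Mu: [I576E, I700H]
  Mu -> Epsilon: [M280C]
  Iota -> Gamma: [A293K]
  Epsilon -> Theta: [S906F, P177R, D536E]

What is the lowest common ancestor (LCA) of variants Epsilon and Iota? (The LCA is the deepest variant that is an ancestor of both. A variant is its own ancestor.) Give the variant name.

Path from root to Epsilon: Beta -> Alpha -> Kappa -> Mu -> Epsilon
  ancestors of Epsilon: {Beta, Alpha, Kappa, Mu, Epsilon}
Path from root to Iota: Beta -> Alpha -> Iota
  ancestors of Iota: {Beta, Alpha, Iota}
Common ancestors: {Beta, Alpha}
Walk up from Iota: Iota (not in ancestors of Epsilon), Alpha (in ancestors of Epsilon), Beta (in ancestors of Epsilon)
Deepest common ancestor (LCA) = Alpha

Answer: Alpha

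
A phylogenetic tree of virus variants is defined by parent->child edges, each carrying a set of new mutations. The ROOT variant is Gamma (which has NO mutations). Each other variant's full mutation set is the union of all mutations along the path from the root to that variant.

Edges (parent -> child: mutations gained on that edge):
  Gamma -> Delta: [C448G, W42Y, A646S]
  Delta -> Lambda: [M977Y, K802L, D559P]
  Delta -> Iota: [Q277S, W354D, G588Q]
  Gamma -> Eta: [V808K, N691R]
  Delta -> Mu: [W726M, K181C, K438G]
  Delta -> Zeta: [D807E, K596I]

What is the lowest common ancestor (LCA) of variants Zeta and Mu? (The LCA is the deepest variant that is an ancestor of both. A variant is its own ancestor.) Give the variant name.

Answer: Delta

Derivation:
Path from root to Zeta: Gamma -> Delta -> Zeta
  ancestors of Zeta: {Gamma, Delta, Zeta}
Path from root to Mu: Gamma -> Delta -> Mu
  ancestors of Mu: {Gamma, Delta, Mu}
Common ancestors: {Gamma, Delta}
Walk up from Mu: Mu (not in ancestors of Zeta), Delta (in ancestors of Zeta), Gamma (in ancestors of Zeta)
Deepest common ancestor (LCA) = Delta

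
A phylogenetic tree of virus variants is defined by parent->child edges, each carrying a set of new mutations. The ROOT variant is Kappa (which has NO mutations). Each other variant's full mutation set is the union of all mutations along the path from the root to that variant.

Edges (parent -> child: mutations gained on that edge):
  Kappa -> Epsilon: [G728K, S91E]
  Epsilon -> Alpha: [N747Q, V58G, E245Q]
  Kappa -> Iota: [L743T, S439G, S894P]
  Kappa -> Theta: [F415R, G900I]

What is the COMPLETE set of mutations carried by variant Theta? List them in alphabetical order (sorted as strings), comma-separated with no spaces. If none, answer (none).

Answer: F415R,G900I

Derivation:
At Kappa: gained [] -> total []
At Theta: gained ['F415R', 'G900I'] -> total ['F415R', 'G900I']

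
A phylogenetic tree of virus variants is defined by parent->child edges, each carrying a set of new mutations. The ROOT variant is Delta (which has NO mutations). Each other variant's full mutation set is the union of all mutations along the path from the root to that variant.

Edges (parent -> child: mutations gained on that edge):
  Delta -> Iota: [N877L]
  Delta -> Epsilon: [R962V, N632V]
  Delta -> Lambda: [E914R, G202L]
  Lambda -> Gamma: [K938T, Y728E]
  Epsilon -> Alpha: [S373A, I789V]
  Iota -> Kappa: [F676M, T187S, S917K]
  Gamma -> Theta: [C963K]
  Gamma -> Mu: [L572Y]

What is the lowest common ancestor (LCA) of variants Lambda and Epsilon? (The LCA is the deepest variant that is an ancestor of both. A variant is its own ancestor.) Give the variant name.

Answer: Delta

Derivation:
Path from root to Lambda: Delta -> Lambda
  ancestors of Lambda: {Delta, Lambda}
Path from root to Epsilon: Delta -> Epsilon
  ancestors of Epsilon: {Delta, Epsilon}
Common ancestors: {Delta}
Walk up from Epsilon: Epsilon (not in ancestors of Lambda), Delta (in ancestors of Lambda)
Deepest common ancestor (LCA) = Delta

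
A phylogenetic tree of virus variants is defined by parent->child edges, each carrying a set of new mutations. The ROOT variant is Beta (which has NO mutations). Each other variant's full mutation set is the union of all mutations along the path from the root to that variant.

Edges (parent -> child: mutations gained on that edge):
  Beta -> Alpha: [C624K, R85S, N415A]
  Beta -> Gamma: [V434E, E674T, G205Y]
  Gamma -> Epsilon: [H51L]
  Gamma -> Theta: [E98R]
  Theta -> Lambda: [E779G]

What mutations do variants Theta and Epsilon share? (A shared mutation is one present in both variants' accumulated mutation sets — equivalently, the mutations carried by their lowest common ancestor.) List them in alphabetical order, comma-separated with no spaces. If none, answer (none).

Accumulating mutations along path to Theta:
  At Beta: gained [] -> total []
  At Gamma: gained ['V434E', 'E674T', 'G205Y'] -> total ['E674T', 'G205Y', 'V434E']
  At Theta: gained ['E98R'] -> total ['E674T', 'E98R', 'G205Y', 'V434E']
Mutations(Theta) = ['E674T', 'E98R', 'G205Y', 'V434E']
Accumulating mutations along path to Epsilon:
  At Beta: gained [] -> total []
  At Gamma: gained ['V434E', 'E674T', 'G205Y'] -> total ['E674T', 'G205Y', 'V434E']
  At Epsilon: gained ['H51L'] -> total ['E674T', 'G205Y', 'H51L', 'V434E']
Mutations(Epsilon) = ['E674T', 'G205Y', 'H51L', 'V434E']
Intersection: ['E674T', 'E98R', 'G205Y', 'V434E'] ∩ ['E674T', 'G205Y', 'H51L', 'V434E'] = ['E674T', 'G205Y', 'V434E']

Answer: E674T,G205Y,V434E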